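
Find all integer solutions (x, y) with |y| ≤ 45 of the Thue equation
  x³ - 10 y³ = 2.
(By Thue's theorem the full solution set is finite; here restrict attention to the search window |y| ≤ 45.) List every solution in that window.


The equation is x³ - 10y³ = 2. For fixed y, x³ = 10·y³ + 2, so a solution requires the RHS to be a perfect cube.
Strategy: iterate y from -45 to 45, compute RHS = 10·y³ + 2, and check whether it is a (positive or negative) perfect cube.
Check small values of y:
  y = 0: RHS = 2 is not a perfect cube.
  y = 1: RHS = 12 is not a perfect cube.
  y = -1: RHS = -8 = (-2)³ ⇒ x = -2 works.
  y = 2: RHS = 82 is not a perfect cube.
  y = -2: RHS = -78 is not a perfect cube.
  y = 3: RHS = 272 is not a perfect cube.
  y = -3: RHS = -268 is not a perfect cube.
Continuing the search up to |y| = 45 finds no further solutions beyond those listed.
Collected solutions: (-2, -1).

Solutions (with |y| ≤ 45): (-2, -1).


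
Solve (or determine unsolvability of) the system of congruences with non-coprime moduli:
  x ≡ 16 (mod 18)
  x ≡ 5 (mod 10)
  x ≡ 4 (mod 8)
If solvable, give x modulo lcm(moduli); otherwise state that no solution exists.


Moduli 18, 10, 8 are not pairwise coprime, so CRT works modulo lcm(m_i) when all pairwise compatibility conditions hold.
Pairwise compatibility: gcd(m_i, m_j) must divide a_i - a_j for every pair.
Merge one congruence at a time:
  Start: x ≡ 16 (mod 18).
  Combine with x ≡ 5 (mod 10): gcd(18, 10) = 2, and 5 - 16 = -11 is NOT divisible by 2.
    ⇒ system is inconsistent (no integer solution).

No solution (the system is inconsistent).


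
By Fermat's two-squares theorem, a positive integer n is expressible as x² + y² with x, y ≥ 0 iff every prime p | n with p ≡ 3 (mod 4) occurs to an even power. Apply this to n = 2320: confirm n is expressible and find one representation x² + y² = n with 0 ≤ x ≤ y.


Step 1: Factor n = 2320 = 2^4 · 5 · 29.
Step 2: Check the mod-4 condition on each prime factor: 2 = 2 (special); 5 ≡ 1 (mod 4), exponent 1; 29 ≡ 1 (mod 4), exponent 1.
All primes ≡ 3 (mod 4) appear to even exponent (or don't appear), so by the two-squares theorem n IS expressible as a sum of two squares.
Step 3: Build a representation. Group n = k² · m with k = 4 and m = 5 · 29 = 145 (a product of primes ≡ 1 (mod 4)); a representation of m scales to one of n via (k·x)² + (k·y)² = k²(x² + y²). Each prime p ≡ 1 (mod 4) is itself a sum of two squares; find a² by testing p − a² for a perfect square:
  5: 5 − 1² = 4 = 2² ⇒ 5 = 1² + 2².
  29: 29 − 1² = 28, 29 − 2² = 25 = 5² ⇒ 29 = 2² + 5².
  Combine using the Brahmagupta–Fibonacci identity (a² + b²)(c² + d²) = (ac − bd)² + (ad + bc)² = (ac + bd)² + (ad − bc)²:
  5 · 29 = 145: from (1² + 2²)(2² + 5²), take (1·2 − 2·5, 1·5 + 2·2) = (2 − 10, 5 + 4) = (-8, 9); dropping signs (only squares matter) gives (8, 9); check 8² + 9² = 64 + 81 = 145 ✓.
  Scale by k = 4: (4·8, 4·9) = (32, 36).
Step 4: Order so x ≤ y and verify: 32² + 36² = 1024 + 1296 = 2320 = n. ✓

n = 2320 = 32² + 36² (one valid representation with x ≤ y).


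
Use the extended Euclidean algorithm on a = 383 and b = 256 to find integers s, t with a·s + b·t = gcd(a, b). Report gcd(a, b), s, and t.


Euclidean algorithm on (383, 256) — divide until remainder is 0:
  383 = 1 · 256 + 127
  256 = 2 · 127 + 2
  127 = 63 · 2 + 1
  2 = 2 · 1 + 0
gcd(383, 256) = 1.
Track Bezout coefficients alongside the remainders: start with r₀ = 383 = a·1 + b·0 (s = 1, t = 0) and r₁ = 256 = a·0 + b·1 (s = 0, t = 1); each new remainder r_{k+1} = r_{k-1} − q_k·r_k inherits s_{k+1} = s_{k-1} − q_k·s_k, t_{k+1} = t_{k-1} − q_k·t_k, so r_k = a·s_k + b·t_k at every step:
  q = 1: r = 127, s = 1 − 1·0 = 1, t = 0 − 1·1 = -1  (check: 383·1 + 256·(-1) = 127)
  q = 2: r = 2, s = 0 − 2·1 = -2, t = 1 − 2·(-1) = 3  (check: 383·(-2) + 256·3 = 2)
  q = 63: r = 1, s = 1 − 63·(-2) = 127, t = -1 − 63·3 = -190  (check: 383·127 + 256·(-190) = 1)
The row with r = 1 (the gcd) gives the Bezout coefficients s = 127, t = -190.
Result: 383 · (127) + 256 · (-190) = 1.

gcd(383, 256) = 1; s = 127, t = -190 (check: 383·127 + 256·(-190) = 1).


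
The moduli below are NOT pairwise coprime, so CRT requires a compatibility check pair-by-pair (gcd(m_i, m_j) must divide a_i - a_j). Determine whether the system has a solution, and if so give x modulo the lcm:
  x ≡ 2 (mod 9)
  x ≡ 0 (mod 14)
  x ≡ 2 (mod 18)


Moduli 9, 14, 18 are not pairwise coprime, so CRT works modulo lcm(m_i) when all pairwise compatibility conditions hold.
Pairwise compatibility: gcd(m_i, m_j) must divide a_i - a_j for every pair.
Merge one congruence at a time:
  Start: x ≡ 2 (mod 9).
  Combine with x ≡ 0 (mod 14): gcd(9, 14) = 1; 0 - 2 = -2, which IS divisible by 1, so compatible.
    Write x = 2 + 9·t and substitute into x ≡ 0 (mod 14): 9·t ≡ 0 − 2 = -2 (mod 14).
    Reduce coefficients mod 14: 9·t ≡ 12 (mod 14).
    The inverse of 9 mod 14 is 11 (since 9·11 = 99 = 7·14 + 1), so t ≡ 11·12 = 132 ≡ 6 (mod 14).
    Then x = 2 + 9·6 = 56, valid modulo lcm(9, 14) = 126: x ≡ 56 (mod 126).
  Combine with x ≡ 2 (mod 18): gcd(126, 18) = 18; 2 - 56 = -54, which IS divisible by 18, so compatible.
    Write x = 56 + 126·t and substitute into x ≡ 2 (mod 18): 126·t ≡ 2 − 56 = -54 (mod 18).
    Divide the congruence (and modulus) by g = 18: 7·t ≡ -3 (mod 1).
    Modulo 1 every t works; take t = 0.
    Then x = 56 + 126·0 = 56, valid modulo lcm(126, 18) = 126: x ≡ 56 (mod 126).
Verify: 56 mod 9 = 2, 56 mod 14 = 0, 56 mod 18 = 2.

x ≡ 56 (mod 126).


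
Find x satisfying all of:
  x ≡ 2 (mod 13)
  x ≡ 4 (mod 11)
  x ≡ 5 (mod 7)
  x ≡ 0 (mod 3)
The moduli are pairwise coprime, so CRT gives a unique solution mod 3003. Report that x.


Product of moduli M = 13 · 11 · 7 · 3 = 3003.
Merge one congruence at a time:
  Start: x ≡ 2 (mod 13).
  Combine with x ≡ 4 (mod 11); new modulus lcm = 143.
    Write x = 2 + 13·t and substitute into x ≡ 4 (mod 11): 13·t ≡ 4 − 2 = 2 (mod 11).
    Reduce coefficients mod 11: 2·t ≡ 2 (mod 11).
    The inverse of 2 mod 11 is 6 (since 2·6 = 12 = 1·11 + 1), so t ≡ 6·2 = 12 ≡ 1 (mod 11).
    Then x = 2 + 13·1 = 15, valid modulo lcm(13, 11) = 143: x ≡ 15 (mod 143).
  Combine with x ≡ 5 (mod 7); new modulus lcm = 1001.
    Write x = 15 + 143·t and substitute into x ≡ 5 (mod 7): 143·t ≡ 5 − 15 = -10 (mod 7).
    Reduce coefficients mod 7: 3·t ≡ 4 (mod 7).
    The inverse of 3 mod 7 is 5 (since 3·5 = 15 = 2·7 + 1), so t ≡ 5·4 = 20 ≡ 6 (mod 7).
    Then x = 15 + 143·6 = 873, valid modulo lcm(143, 7) = 1001: x ≡ 873 (mod 1001).
  Combine with x ≡ 0 (mod 3); new modulus lcm = 3003.
    Write x = 873 + 1001·t and substitute into x ≡ 0 (mod 3): 1001·t ≡ 0 − 873 = -873 (mod 3).
    Reduce coefficients mod 3: 2·t ≡ 0 (mod 3).
    The inverse of 2 mod 3 is 2 (since 2·2 = 4 = 1·3 + 1), so t ≡ 2·0 = 0 ≡ 0 (mod 3).
    Then x = 873 + 1001·0 = 873, valid modulo lcm(1001, 3) = 3003: x ≡ 873 (mod 3003).
Verify against each original: 873 mod 13 = 2, 873 mod 11 = 4, 873 mod 7 = 5, 873 mod 3 = 0.

x ≡ 873 (mod 3003).


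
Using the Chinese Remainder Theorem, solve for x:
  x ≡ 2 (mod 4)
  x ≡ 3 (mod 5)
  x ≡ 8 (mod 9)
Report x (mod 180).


Moduli 4, 5, 9 are pairwise coprime; by CRT there is a unique solution modulo M = 4 · 5 · 9 = 180.
Solve pairwise, accumulating the modulus:
  Start with x ≡ 2 (mod 4).
  Combine with x ≡ 3 (mod 5): since gcd(4, 5) = 1, we get a unique residue mod 20.
    Write x = 2 + 4·t and substitute into x ≡ 3 (mod 5): 4·t ≡ 3 − 2 = 1 (mod 5).
    The inverse of 4 mod 5 is 4 (since 4·4 = 16 = 3·5 + 1), so t ≡ 4·1 = 4 ≡ 4 (mod 5).
    Then x = 2 + 4·4 = 18, valid modulo lcm(4, 5) = 20: x ≡ 18 (mod 20).
  Combine with x ≡ 8 (mod 9): since gcd(20, 9) = 1, we get a unique residue mod 180.
    Write x = 18 + 20·t and substitute into x ≡ 8 (mod 9): 20·t ≡ 8 − 18 = -10 (mod 9).
    Reduce coefficients mod 9: 2·t ≡ 8 (mod 9).
    The inverse of 2 mod 9 is 5 (since 2·5 = 10 = 1·9 + 1), so t ≡ 5·8 = 40 ≡ 4 (mod 9).
    Then x = 18 + 20·4 = 98, valid modulo lcm(20, 9) = 180: x ≡ 98 (mod 180).
Verify: 98 mod 4 = 2 ✓, 98 mod 5 = 3 ✓, 98 mod 9 = 8 ✓.

x ≡ 98 (mod 180).


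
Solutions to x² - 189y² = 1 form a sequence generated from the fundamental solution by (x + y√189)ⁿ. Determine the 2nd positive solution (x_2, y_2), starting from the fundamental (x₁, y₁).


Step 1: Find the fundamental solution (x₁, y₁) of x² - 189y² = 1.
  Expand √189 as a continued fraction. a₀ = ⌊√189⌋ = 13; iterate m_{k+1} = d_k·a_k − m_k, d_{k+1} = (189 − m_{k+1}²)/d_k, a_{k+1} = ⌊(a₀ + m_{k+1})/d_{k+1}⌋ (starting m₀ = 0, d₀ = 1), with convergents p_k = a_k·p_{k-1} + p_{k-2}, q_k = a_k·q_{k-1} + q_{k-2} (p₋₁ = 1, q₋₁ = 0):
  k = 0: a₀ = 13; p₀/q₀ = 13/1; p₀² − 189·q₀² = 169 − 189 = -20.
  k = 1: m = 13, d = 20, a = ⌊(13 + 13)/20⌋ = 1; p/q = (1·13 + 1)/(1·1 + 0) = 14/1; p² − 189·q² = 196 − 189 = 7.
  k = 2: m = 7, d = 7, a = ⌊(13 + 7)/7⌋ = 2; p/q = (2·14 + 13)/(2·1 + 1) = 41/3; p² − 189·q² = 1681 − 1701 = -20.
  k = 3: m = 7, d = 20, a = ⌊(13 + 7)/20⌋ = 1; p/q = (1·41 + 14)/(1·3 + 1) = 55/4; p² − 189·q² = 3025 − 3024 = 1.
  The first convergent with p² − 189·q² = 1 gives the fundamental solution (x₁, y₁) = (55, 4).
Step 2: Apply the recurrence (x_{n+1}, y_{n+1}) = (x₁x_n + 189y₁y_n, x₁y_n + y₁x_n) repeatedly.
  From (x_1, y_1) = (55, 4): x_2 = 55·55 + 189·4·4 = 6049; y_2 = 55·4 + 4·55 = 440.
Step 3: Verify x_2² - 189·y_2² = 36590401 - 36590400 = 1 (should be 1). ✓

(x_1, y_1) = (55, 4); (x_2, y_2) = (6049, 440).


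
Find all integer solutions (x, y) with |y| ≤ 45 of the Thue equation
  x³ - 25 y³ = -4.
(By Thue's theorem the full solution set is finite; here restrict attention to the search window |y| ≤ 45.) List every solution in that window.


The equation is x³ - 25y³ = -4. For fixed y, x³ = 25·y³ − 4, so a solution requires the RHS to be a perfect cube.
Strategy: iterate y from -45 to 45, compute RHS = 25·y³ − 4, and check whether it is a (positive or negative) perfect cube.
Check small values of y:
  y = 0: RHS = -4 is not a perfect cube.
  y = 1: RHS = 21 is not a perfect cube.
  y = -1: RHS = -29 is not a perfect cube.
  y = 2: RHS = 196 is not a perfect cube.
  y = -2: RHS = -204 is not a perfect cube.
  y = 3: RHS = 671 is not a perfect cube.
  y = -3: RHS = -679 is not a perfect cube.
Continuing the search up to |y| = 45 finds no solutions either.
No (x, y) in the scanned range satisfies the equation.

No integer solutions with |y| ≤ 45.


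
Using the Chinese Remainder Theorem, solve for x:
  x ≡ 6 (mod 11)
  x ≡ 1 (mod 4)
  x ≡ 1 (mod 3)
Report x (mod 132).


Moduli 11, 4, 3 are pairwise coprime; by CRT there is a unique solution modulo M = 11 · 4 · 3 = 132.
Solve pairwise, accumulating the modulus:
  Start with x ≡ 6 (mod 11).
  Combine with x ≡ 1 (mod 4): since gcd(11, 4) = 1, we get a unique residue mod 44.
    Write x = 6 + 11·t and substitute into x ≡ 1 (mod 4): 11·t ≡ 1 − 6 = -5 (mod 4).
    Reduce coefficients mod 4: 3·t ≡ 3 (mod 4).
    The inverse of 3 mod 4 is 3 (since 3·3 = 9 = 2·4 + 1), so t ≡ 3·3 = 9 ≡ 1 (mod 4).
    Then x = 6 + 11·1 = 17, valid modulo lcm(11, 4) = 44: x ≡ 17 (mod 44).
  Combine with x ≡ 1 (mod 3): since gcd(44, 3) = 1, we get a unique residue mod 132.
    Write x = 17 + 44·t and substitute into x ≡ 1 (mod 3): 44·t ≡ 1 − 17 = -16 (mod 3).
    Reduce coefficients mod 3: 2·t ≡ 2 (mod 3).
    The inverse of 2 mod 3 is 2 (since 2·2 = 4 = 1·3 + 1), so t ≡ 2·2 = 4 ≡ 1 (mod 3).
    Then x = 17 + 44·1 = 61, valid modulo lcm(44, 3) = 132: x ≡ 61 (mod 132).
Verify: 61 mod 11 = 6 ✓, 61 mod 4 = 1 ✓, 61 mod 3 = 1 ✓.

x ≡ 61 (mod 132).


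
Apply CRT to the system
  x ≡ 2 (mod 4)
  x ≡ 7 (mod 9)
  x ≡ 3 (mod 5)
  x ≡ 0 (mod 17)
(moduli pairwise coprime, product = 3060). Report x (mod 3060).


Product of moduli M = 4 · 9 · 5 · 17 = 3060.
Merge one congruence at a time:
  Start: x ≡ 2 (mod 4).
  Combine with x ≡ 7 (mod 9); new modulus lcm = 36.
    Write x = 2 + 4·t and substitute into x ≡ 7 (mod 9): 4·t ≡ 7 − 2 = 5 (mod 9).
    The inverse of 4 mod 9 is 7 (since 4·7 = 28 = 3·9 + 1), so t ≡ 7·5 = 35 ≡ 8 (mod 9).
    Then x = 2 + 4·8 = 34, valid modulo lcm(4, 9) = 36: x ≡ 34 (mod 36).
  Combine with x ≡ 3 (mod 5); new modulus lcm = 180.
    Write x = 34 + 36·t and substitute into x ≡ 3 (mod 5): 36·t ≡ 3 − 34 = -31 (mod 5).
    Reduce coefficients mod 5: 1·t ≡ 4 (mod 5).
    So t ≡ 4 (mod 5).
    Then x = 34 + 36·4 = 178, valid modulo lcm(36, 5) = 180: x ≡ 178 (mod 180).
  Combine with x ≡ 0 (mod 17); new modulus lcm = 3060.
    Write x = 178 + 180·t and substitute into x ≡ 0 (mod 17): 180·t ≡ 0 − 178 = -178 (mod 17).
    Reduce coefficients mod 17: 10·t ≡ 9 (mod 17).
    The inverse of 10 mod 17 is 12 (since 10·12 = 120 = 7·17 + 1), so t ≡ 12·9 = 108 ≡ 6 (mod 17).
    Then x = 178 + 180·6 = 1258, valid modulo lcm(180, 17) = 3060: x ≡ 1258 (mod 3060).
Verify against each original: 1258 mod 4 = 2, 1258 mod 9 = 7, 1258 mod 5 = 3, 1258 mod 17 = 0.

x ≡ 1258 (mod 3060).


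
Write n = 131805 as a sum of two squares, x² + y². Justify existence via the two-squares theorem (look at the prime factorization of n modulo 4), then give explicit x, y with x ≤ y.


Step 1: Factor n = 131805 = 3^2 · 5 · 29 · 101.
Step 2: Check the mod-4 condition on each prime factor: 3 ≡ 3 (mod 4), exponent 2 (must be even); 5 ≡ 1 (mod 4), exponent 1; 29 ≡ 1 (mod 4), exponent 1; 101 ≡ 1 (mod 4), exponent 1.
All primes ≡ 3 (mod 4) appear to even exponent (or don't appear), so by the two-squares theorem n IS expressible as a sum of two squares.
Step 3: Build a representation. Group n = k² · m with k = 3 and m = 5 · 29 · 101 = 14645 (a product of primes ≡ 1 (mod 4)); a representation of m scales to one of n via (k·x)² + (k·y)² = k²(x² + y²). Each prime p ≡ 1 (mod 4) is itself a sum of two squares; find a² by testing p − a² for a perfect square:
  5: 5 − 1² = 4 = 2² ⇒ 5 = 1² + 2².
  29: 29 − 1² = 28, 29 − 2² = 25 = 5² ⇒ 29 = 2² + 5².
  101: 101 − 1² = 100 = 10² ⇒ 101 = 1² + 10².
  Combine using the Brahmagupta–Fibonacci identity (a² + b²)(c² + d²) = (ac − bd)² + (ad + bc)² = (ac + bd)² + (ad − bc)²:
  5 · 29 = 145: from (1² + 2²)(2² + 5²), take (1·2 − 2·5, 1·5 + 2·2) = (2 − 10, 5 + 4) = (-8, 9); dropping signs (only squares matter) gives (8, 9); check 8² + 9² = 64 + 81 = 145 ✓.
  145 · 101 = 14645: from (8² + 9²)(1² + 10²), take (8·1 − 9·10, 8·10 + 9·1) = (8 − 90, 80 + 9) = (-82, 89); dropping signs (only squares matter) gives (82, 89); check 82² + 89² = 6724 + 7921 = 14645 ✓.
  Scale by k = 3: (3·82, 3·89) = (246, 267).
Step 4: Order so x ≤ y and verify: 246² + 267² = 60516 + 71289 = 131805 = n. ✓

n = 131805 = 246² + 267² (one valid representation with x ≤ y).


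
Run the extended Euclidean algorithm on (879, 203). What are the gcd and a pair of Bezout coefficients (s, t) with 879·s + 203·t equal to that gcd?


Euclidean algorithm on (879, 203) — divide until remainder is 0:
  879 = 4 · 203 + 67
  203 = 3 · 67 + 2
  67 = 33 · 2 + 1
  2 = 2 · 1 + 0
gcd(879, 203) = 1.
Track Bezout coefficients alongside the remainders: start with r₀ = 879 = a·1 + b·0 (s = 1, t = 0) and r₁ = 203 = a·0 + b·1 (s = 0, t = 1); each new remainder r_{k+1} = r_{k-1} − q_k·r_k inherits s_{k+1} = s_{k-1} − q_k·s_k, t_{k+1} = t_{k-1} − q_k·t_k, so r_k = a·s_k + b·t_k at every step:
  q = 4: r = 67, s = 1 − 4·0 = 1, t = 0 − 4·1 = -4  (check: 879·1 + 203·(-4) = 67)
  q = 3: r = 2, s = 0 − 3·1 = -3, t = 1 − 3·(-4) = 13  (check: 879·(-3) + 203·13 = 2)
  q = 33: r = 1, s = 1 − 33·(-3) = 100, t = -4 − 33·13 = -433  (check: 879·100 + 203·(-433) = 1)
The row with r = 1 (the gcd) gives the Bezout coefficients s = 100, t = -433.
Result: 879 · (100) + 203 · (-433) = 1.

gcd(879, 203) = 1; s = 100, t = -433 (check: 879·100 + 203·(-433) = 1).


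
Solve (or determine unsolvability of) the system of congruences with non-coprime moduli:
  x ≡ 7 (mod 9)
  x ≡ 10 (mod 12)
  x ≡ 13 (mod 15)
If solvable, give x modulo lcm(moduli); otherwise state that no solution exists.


Moduli 9, 12, 15 are not pairwise coprime, so CRT works modulo lcm(m_i) when all pairwise compatibility conditions hold.
Pairwise compatibility: gcd(m_i, m_j) must divide a_i - a_j for every pair.
Merge one congruence at a time:
  Start: x ≡ 7 (mod 9).
  Combine with x ≡ 10 (mod 12): gcd(9, 12) = 3; 10 - 7 = 3, which IS divisible by 3, so compatible.
    Write x = 7 + 9·t and substitute into x ≡ 10 (mod 12): 9·t ≡ 10 − 7 = 3 (mod 12).
    Divide the congruence (and modulus) by g = 3: 3·t ≡ 1 (mod 4).
    The inverse of 3 mod 4 is 3 (since 3·3 = 9 = 2·4 + 1), so t ≡ 3·1 = 3 ≡ 3 (mod 4).
    Then x = 7 + 9·3 = 34, valid modulo lcm(9, 12) = 36: x ≡ 34 (mod 36).
  Combine with x ≡ 13 (mod 15): gcd(36, 15) = 3; 13 - 34 = -21, which IS divisible by 3, so compatible.
    Write x = 34 + 36·t and substitute into x ≡ 13 (mod 15): 36·t ≡ 13 − 34 = -21 (mod 15).
    Divide the congruence (and modulus) by g = 3: 12·t ≡ -7 (mod 5).
    Reduce coefficients mod 5: 2·t ≡ 3 (mod 5).
    The inverse of 2 mod 5 is 3 (since 2·3 = 6 = 1·5 + 1), so t ≡ 3·3 = 9 ≡ 4 (mod 5).
    Then x = 34 + 36·4 = 178, valid modulo lcm(36, 15) = 180: x ≡ 178 (mod 180).
Verify: 178 mod 9 = 7, 178 mod 12 = 10, 178 mod 15 = 13.

x ≡ 178 (mod 180).


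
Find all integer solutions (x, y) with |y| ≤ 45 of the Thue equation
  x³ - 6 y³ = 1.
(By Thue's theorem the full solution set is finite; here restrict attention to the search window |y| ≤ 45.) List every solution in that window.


The equation is x³ - 6y³ = 1. For fixed y, x³ = 6·y³ + 1, so a solution requires the RHS to be a perfect cube.
Strategy: iterate y from -45 to 45, compute RHS = 6·y³ + 1, and check whether it is a (positive or negative) perfect cube.
Check small values of y:
  y = 0: RHS = 1 = (1)³ ⇒ x = 1 works.
  y = 1: RHS = 7 is not a perfect cube.
  y = -1: RHS = -5 is not a perfect cube.
  y = 2: RHS = 49 is not a perfect cube.
  y = -2: RHS = -47 is not a perfect cube.
  y = 3: RHS = 163 is not a perfect cube.
  y = -3: RHS = -161 is not a perfect cube.
Continuing the search up to |y| = 45 finds no further solutions beyond those listed.
Collected solutions: (1, 0).

Solutions (with |y| ≤ 45): (1, 0).


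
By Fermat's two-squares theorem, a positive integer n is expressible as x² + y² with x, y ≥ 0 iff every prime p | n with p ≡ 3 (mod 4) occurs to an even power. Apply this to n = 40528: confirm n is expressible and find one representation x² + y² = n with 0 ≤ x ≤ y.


Step 1: Factor n = 40528 = 2^4 · 17 · 149.
Step 2: Check the mod-4 condition on each prime factor: 2 = 2 (special); 17 ≡ 1 (mod 4), exponent 1; 149 ≡ 1 (mod 4), exponent 1.
All primes ≡ 3 (mod 4) appear to even exponent (or don't appear), so by the two-squares theorem n IS expressible as a sum of two squares.
Step 3: Build a representation. Group n = k² · m with k = 4 and m = 17 · 149 = 2533 (a product of primes ≡ 1 (mod 4)); a representation of m scales to one of n via (k·x)² + (k·y)² = k²(x² + y²). Each prime p ≡ 1 (mod 4) is itself a sum of two squares; find a² by testing p − a² for a perfect square:
  17: 17 − 1² = 16 = 4² ⇒ 17 = 1² + 4².
  149: 149 − 1² = 148, 149 − 2² = 145, 149 − 3² = 140, 149 − 4² = 133, 149 − 5² = 124, 149 − 6² = 113, 149 − 7² = 100 = 10² ⇒ 149 = 7² + 10².
  Combine using the Brahmagupta–Fibonacci identity (a² + b²)(c² + d²) = (ac − bd)² + (ad + bc)² = (ac + bd)² + (ad − bc)²:
  17 · 149 = 2533: from (1² + 4²)(7² + 10²), take (1·7 − 4·10, 1·10 + 4·7) = (7 − 40, 10 + 28) = (-33, 38); dropping signs (only squares matter) gives (33, 38); check 33² + 38² = 1089 + 1444 = 2533 ✓.
  Scale by k = 4: (4·33, 4·38) = (132, 152).
Step 4: Order so x ≤ y and verify: 132² + 152² = 17424 + 23104 = 40528 = n. ✓

n = 40528 = 132² + 152² (one valid representation with x ≤ y).


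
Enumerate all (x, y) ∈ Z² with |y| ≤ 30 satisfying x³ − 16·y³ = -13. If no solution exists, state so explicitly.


The equation is x³ - 16y³ = -13. For fixed y, x³ = 16·y³ − 13, so a solution requires the RHS to be a perfect cube.
Strategy: iterate y from -30 to 30, compute RHS = 16·y³ − 13, and check whether it is a (positive or negative) perfect cube.
Check small values of y:
  y = 0: RHS = -13 is not a perfect cube.
  y = 1: RHS = 3 is not a perfect cube.
  y = -1: RHS = -29 is not a perfect cube.
  y = 2: RHS = 115 is not a perfect cube.
  y = -2: RHS = -141 is not a perfect cube.
  y = 3: RHS = 419 is not a perfect cube.
  y = -3: RHS = -445 is not a perfect cube.
Continuing the search up to |y| = 30 finds no solutions either.
No (x, y) in the scanned range satisfies the equation.

No integer solutions with |y| ≤ 30.


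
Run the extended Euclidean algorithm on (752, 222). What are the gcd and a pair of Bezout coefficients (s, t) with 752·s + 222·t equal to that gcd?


Euclidean algorithm on (752, 222) — divide until remainder is 0:
  752 = 3 · 222 + 86
  222 = 2 · 86 + 50
  86 = 1 · 50 + 36
  50 = 1 · 36 + 14
  36 = 2 · 14 + 8
  14 = 1 · 8 + 6
  8 = 1 · 6 + 2
  6 = 3 · 2 + 0
gcd(752, 222) = 2.
Track Bezout coefficients alongside the remainders: start with r₀ = 752 = a·1 + b·0 (s = 1, t = 0) and r₁ = 222 = a·0 + b·1 (s = 0, t = 1); each new remainder r_{k+1} = r_{k-1} − q_k·r_k inherits s_{k+1} = s_{k-1} − q_k·s_k, t_{k+1} = t_{k-1} − q_k·t_k, so r_k = a·s_k + b·t_k at every step:
  q = 3: r = 86, s = 1 − 3·0 = 1, t = 0 − 3·1 = -3  (check: 752·1 + 222·(-3) = 86)
  q = 2: r = 50, s = 0 − 2·1 = -2, t = 1 − 2·(-3) = 7  (check: 752·(-2) + 222·7 = 50)
  q = 1: r = 36, s = 1 − 1·(-2) = 3, t = -3 − 1·7 = -10  (check: 752·3 + 222·(-10) = 36)
  q = 1: r = 14, s = -2 − 1·3 = -5, t = 7 − 1·(-10) = 17  (check: 752·(-5) + 222·17 = 14)
  q = 2: r = 8, s = 3 − 2·(-5) = 13, t = -10 − 2·17 = -44  (check: 752·13 + 222·(-44) = 8)
  q = 1: r = 6, s = -5 − 1·13 = -18, t = 17 − 1·(-44) = 61  (check: 752·(-18) + 222·61 = 6)
  q = 1: r = 2, s = 13 − 1·(-18) = 31, t = -44 − 1·61 = -105  (check: 752·31 + 222·(-105) = 2)
The row with r = 2 (the gcd) gives the Bezout coefficients s = 31, t = -105.
Result: 752 · (31) + 222 · (-105) = 2.

gcd(752, 222) = 2; s = 31, t = -105 (check: 752·31 + 222·(-105) = 2).


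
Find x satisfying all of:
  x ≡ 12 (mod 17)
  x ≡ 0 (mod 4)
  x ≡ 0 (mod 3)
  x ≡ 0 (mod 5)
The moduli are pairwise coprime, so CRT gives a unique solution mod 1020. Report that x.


Product of moduli M = 17 · 4 · 3 · 5 = 1020.
Merge one congruence at a time:
  Start: x ≡ 12 (mod 17).
  Combine with x ≡ 0 (mod 4); new modulus lcm = 68.
    Write x = 12 + 17·t and substitute into x ≡ 0 (mod 4): 17·t ≡ 0 − 12 = -12 (mod 4).
    Reduce coefficients mod 4: 1·t ≡ 0 (mod 4).
    So t ≡ 0 (mod 4).
    Then x = 12 + 17·0 = 12, valid modulo lcm(17, 4) = 68: x ≡ 12 (mod 68).
  Combine with x ≡ 0 (mod 3); new modulus lcm = 204.
    Write x = 12 + 68·t and substitute into x ≡ 0 (mod 3): 68·t ≡ 0 − 12 = -12 (mod 3).
    Reduce coefficients mod 3: 2·t ≡ 0 (mod 3).
    The inverse of 2 mod 3 is 2 (since 2·2 = 4 = 1·3 + 1), so t ≡ 2·0 = 0 ≡ 0 (mod 3).
    Then x = 12 + 68·0 = 12, valid modulo lcm(68, 3) = 204: x ≡ 12 (mod 204).
  Combine with x ≡ 0 (mod 5); new modulus lcm = 1020.
    Write x = 12 + 204·t and substitute into x ≡ 0 (mod 5): 204·t ≡ 0 − 12 = -12 (mod 5).
    Reduce coefficients mod 5: 4·t ≡ 3 (mod 5).
    The inverse of 4 mod 5 is 4 (since 4·4 = 16 = 3·5 + 1), so t ≡ 4·3 = 12 ≡ 2 (mod 5).
    Then x = 12 + 204·2 = 420, valid modulo lcm(204, 5) = 1020: x ≡ 420 (mod 1020).
Verify against each original: 420 mod 17 = 12, 420 mod 4 = 0, 420 mod 3 = 0, 420 mod 5 = 0.

x ≡ 420 (mod 1020).


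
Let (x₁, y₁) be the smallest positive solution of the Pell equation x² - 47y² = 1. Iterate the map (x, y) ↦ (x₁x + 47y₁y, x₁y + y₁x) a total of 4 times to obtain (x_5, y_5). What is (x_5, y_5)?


Step 1: Find the fundamental solution (x₁, y₁) of x² - 47y² = 1.
  Expand √47 as a continued fraction. a₀ = ⌊√47⌋ = 6; iterate m_{k+1} = d_k·a_k − m_k, d_{k+1} = (47 − m_{k+1}²)/d_k, a_{k+1} = ⌊(a₀ + m_{k+1})/d_{k+1}⌋ (starting m₀ = 0, d₀ = 1), with convergents p_k = a_k·p_{k-1} + p_{k-2}, q_k = a_k·q_{k-1} + q_{k-2} (p₋₁ = 1, q₋₁ = 0):
  k = 0: a₀ = 6; p₀/q₀ = 6/1; p₀² − 47·q₀² = 36 − 47 = -11.
  k = 1: m = 6, d = 11, a = ⌊(6 + 6)/11⌋ = 1; p/q = (1·6 + 1)/(1·1 + 0) = 7/1; p² − 47·q² = 49 − 47 = 2.
  k = 2: m = 5, d = 2, a = ⌊(6 + 5)/2⌋ = 5; p/q = (5·7 + 6)/(5·1 + 1) = 41/6; p² − 47·q² = 1681 − 1692 = -11.
  k = 3: m = 5, d = 11, a = ⌊(6 + 5)/11⌋ = 1; p/q = (1·41 + 7)/(1·6 + 1) = 48/7; p² − 47·q² = 2304 − 2303 = 1.
  The first convergent with p² − 47·q² = 1 gives the fundamental solution (x₁, y₁) = (48, 7).
Step 2: Apply the recurrence (x_{n+1}, y_{n+1}) = (x₁x_n + 47y₁y_n, x₁y_n + y₁x_n) repeatedly.
  From (x_1, y_1) = (48, 7): x_2 = 48·48 + 47·7·7 = 4607; y_2 = 48·7 + 7·48 = 672.
  From (x_2, y_2) = (4607, 672): x_3 = 48·4607 + 47·7·672 = 442224; y_3 = 48·672 + 7·4607 = 64505.
  From (x_3, y_3) = (442224, 64505): x_4 = 48·442224 + 47·7·64505 = 42448897; y_4 = 48·64505 + 7·442224 = 6191808.
  From (x_4, y_4) = (42448897, 6191808): x_5 = 48·42448897 + 47·7·6191808 = 4074651888; y_5 = 48·6191808 + 7·42448897 = 594349063.
Step 3: Verify x_5² - 47·y_5² = 16602788008381964544 - 16602788008381964543 = 1 (should be 1). ✓

(x_1, y_1) = (48, 7); (x_5, y_5) = (4074651888, 594349063).


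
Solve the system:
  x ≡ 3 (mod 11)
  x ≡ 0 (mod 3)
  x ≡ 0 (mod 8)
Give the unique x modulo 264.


Moduli 11, 3, 8 are pairwise coprime; by CRT there is a unique solution modulo M = 11 · 3 · 8 = 264.
Solve pairwise, accumulating the modulus:
  Start with x ≡ 3 (mod 11).
  Combine with x ≡ 0 (mod 3): since gcd(11, 3) = 1, we get a unique residue mod 33.
    Write x = 3 + 11·t and substitute into x ≡ 0 (mod 3): 11·t ≡ 0 − 3 = -3 (mod 3).
    Reduce coefficients mod 3: 2·t ≡ 0 (mod 3).
    The inverse of 2 mod 3 is 2 (since 2·2 = 4 = 1·3 + 1), so t ≡ 2·0 = 0 ≡ 0 (mod 3).
    Then x = 3 + 11·0 = 3, valid modulo lcm(11, 3) = 33: x ≡ 3 (mod 33).
  Combine with x ≡ 0 (mod 8): since gcd(33, 8) = 1, we get a unique residue mod 264.
    Write x = 3 + 33·t and substitute into x ≡ 0 (mod 8): 33·t ≡ 0 − 3 = -3 (mod 8).
    Reduce coefficients mod 8: 1·t ≡ 5 (mod 8).
    So t ≡ 5 (mod 8).
    Then x = 3 + 33·5 = 168, valid modulo lcm(33, 8) = 264: x ≡ 168 (mod 264).
Verify: 168 mod 11 = 3 ✓, 168 mod 3 = 0 ✓, 168 mod 8 = 0 ✓.

x ≡ 168 (mod 264).


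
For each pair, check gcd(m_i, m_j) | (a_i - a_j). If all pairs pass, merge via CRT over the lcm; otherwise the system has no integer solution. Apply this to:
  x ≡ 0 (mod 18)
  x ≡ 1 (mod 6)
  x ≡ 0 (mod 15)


Moduli 18, 6, 15 are not pairwise coprime, so CRT works modulo lcm(m_i) when all pairwise compatibility conditions hold.
Pairwise compatibility: gcd(m_i, m_j) must divide a_i - a_j for every pair.
Merge one congruence at a time:
  Start: x ≡ 0 (mod 18).
  Combine with x ≡ 1 (mod 6): gcd(18, 6) = 6, and 1 - 0 = 1 is NOT divisible by 6.
    ⇒ system is inconsistent (no integer solution).

No solution (the system is inconsistent).


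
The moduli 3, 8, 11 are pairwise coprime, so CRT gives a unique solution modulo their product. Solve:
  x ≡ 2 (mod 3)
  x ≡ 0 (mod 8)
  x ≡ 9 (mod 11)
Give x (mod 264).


Moduli 3, 8, 11 are pairwise coprime; by CRT there is a unique solution modulo M = 3 · 8 · 11 = 264.
Solve pairwise, accumulating the modulus:
  Start with x ≡ 2 (mod 3).
  Combine with x ≡ 0 (mod 8): since gcd(3, 8) = 1, we get a unique residue mod 24.
    Write x = 2 + 3·t and substitute into x ≡ 0 (mod 8): 3·t ≡ 0 − 2 = -2 (mod 8).
    Reduce coefficients mod 8: 3·t ≡ 6 (mod 8).
    The inverse of 3 mod 8 is 3 (since 3·3 = 9 = 1·8 + 1), so t ≡ 3·6 = 18 ≡ 2 (mod 8).
    Then x = 2 + 3·2 = 8, valid modulo lcm(3, 8) = 24: x ≡ 8 (mod 24).
  Combine with x ≡ 9 (mod 11): since gcd(24, 11) = 1, we get a unique residue mod 264.
    Write x = 8 + 24·t and substitute into x ≡ 9 (mod 11): 24·t ≡ 9 − 8 = 1 (mod 11).
    Reduce coefficients mod 11: 2·t ≡ 1 (mod 11).
    The inverse of 2 mod 11 is 6 (since 2·6 = 12 = 1·11 + 1), so t ≡ 6·1 = 6 ≡ 6 (mod 11).
    Then x = 8 + 24·6 = 152, valid modulo lcm(24, 11) = 264: x ≡ 152 (mod 264).
Verify: 152 mod 3 = 2 ✓, 152 mod 8 = 0 ✓, 152 mod 11 = 9 ✓.

x ≡ 152 (mod 264).


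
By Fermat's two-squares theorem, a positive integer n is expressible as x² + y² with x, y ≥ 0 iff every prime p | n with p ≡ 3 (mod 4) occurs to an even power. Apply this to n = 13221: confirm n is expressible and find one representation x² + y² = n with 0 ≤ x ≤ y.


Step 1: Factor n = 13221 = 3^2 · 13 · 113.
Step 2: Check the mod-4 condition on each prime factor: 3 ≡ 3 (mod 4), exponent 2 (must be even); 13 ≡ 1 (mod 4), exponent 1; 113 ≡ 1 (mod 4), exponent 1.
All primes ≡ 3 (mod 4) appear to even exponent (or don't appear), so by the two-squares theorem n IS expressible as a sum of two squares.
Step 3: Build a representation. Group n = k² · m with k = 3 and m = 13 · 113 = 1469 (a product of primes ≡ 1 (mod 4)); a representation of m scales to one of n via (k·x)² + (k·y)² = k²(x² + y²). Each prime p ≡ 1 (mod 4) is itself a sum of two squares; find a² by testing p − a² for a perfect square:
  13: 13 − 1² = 12, 13 − 2² = 9 = 3² ⇒ 13 = 2² + 3².
  113: 113 − 1² = 112, 113 − 2² = 109, 113 − 3² = 104, 113 − 4² = 97, 113 − 5² = 88, 113 − 6² = 77, 113 − 7² = 64 = 8² ⇒ 113 = 7² + 8².
  Combine using the Brahmagupta–Fibonacci identity (a² + b²)(c² + d²) = (ac − bd)² + (ad + bc)² = (ac + bd)² + (ad − bc)²:
  13 · 113 = 1469: from (2² + 3²)(7² + 8²), take (2·7 − 3·8, 2·8 + 3·7) = (14 − 24, 16 + 21) = (-10, 37); dropping signs (only squares matter) gives (10, 37); check 10² + 37² = 100 + 1369 = 1469 ✓.
  Scale by k = 3: (3·10, 3·37) = (30, 111).
Step 4: Order so x ≤ y and verify: 30² + 111² = 900 + 12321 = 13221 = n. ✓

n = 13221 = 30² + 111² (one valid representation with x ≤ y).


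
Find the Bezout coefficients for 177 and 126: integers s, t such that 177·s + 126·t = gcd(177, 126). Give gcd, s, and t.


Euclidean algorithm on (177, 126) — divide until remainder is 0:
  177 = 1 · 126 + 51
  126 = 2 · 51 + 24
  51 = 2 · 24 + 3
  24 = 8 · 3 + 0
gcd(177, 126) = 3.
Track Bezout coefficients alongside the remainders: start with r₀ = 177 = a·1 + b·0 (s = 1, t = 0) and r₁ = 126 = a·0 + b·1 (s = 0, t = 1); each new remainder r_{k+1} = r_{k-1} − q_k·r_k inherits s_{k+1} = s_{k-1} − q_k·s_k, t_{k+1} = t_{k-1} − q_k·t_k, so r_k = a·s_k + b·t_k at every step:
  q = 1: r = 51, s = 1 − 1·0 = 1, t = 0 − 1·1 = -1  (check: 177·1 + 126·(-1) = 51)
  q = 2: r = 24, s = 0 − 2·1 = -2, t = 1 − 2·(-1) = 3  (check: 177·(-2) + 126·3 = 24)
  q = 2: r = 3, s = 1 − 2·(-2) = 5, t = -1 − 2·3 = -7  (check: 177·5 + 126·(-7) = 3)
The row with r = 3 (the gcd) gives the Bezout coefficients s = 5, t = -7.
Result: 177 · (5) + 126 · (-7) = 3.

gcd(177, 126) = 3; s = 5, t = -7 (check: 177·5 + 126·(-7) = 3).


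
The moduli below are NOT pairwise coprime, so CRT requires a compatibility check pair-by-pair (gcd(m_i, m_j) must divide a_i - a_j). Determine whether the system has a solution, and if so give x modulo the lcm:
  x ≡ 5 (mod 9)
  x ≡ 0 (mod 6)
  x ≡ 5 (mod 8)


Moduli 9, 6, 8 are not pairwise coprime, so CRT works modulo lcm(m_i) when all pairwise compatibility conditions hold.
Pairwise compatibility: gcd(m_i, m_j) must divide a_i - a_j for every pair.
Merge one congruence at a time:
  Start: x ≡ 5 (mod 9).
  Combine with x ≡ 0 (mod 6): gcd(9, 6) = 3, and 0 - 5 = -5 is NOT divisible by 3.
    ⇒ system is inconsistent (no integer solution).

No solution (the system is inconsistent).


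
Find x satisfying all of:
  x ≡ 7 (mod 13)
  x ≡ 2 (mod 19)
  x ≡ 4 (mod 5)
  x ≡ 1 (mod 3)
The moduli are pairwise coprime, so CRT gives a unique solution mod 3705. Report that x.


Product of moduli M = 13 · 19 · 5 · 3 = 3705.
Merge one congruence at a time:
  Start: x ≡ 7 (mod 13).
  Combine with x ≡ 2 (mod 19); new modulus lcm = 247.
    Write x = 7 + 13·t and substitute into x ≡ 2 (mod 19): 13·t ≡ 2 − 7 = -5 (mod 19).
    Reduce coefficients mod 19: 13·t ≡ 14 (mod 19).
    The inverse of 13 mod 19 is 3 (since 13·3 = 39 = 2·19 + 1), so t ≡ 3·14 = 42 ≡ 4 (mod 19).
    Then x = 7 + 13·4 = 59, valid modulo lcm(13, 19) = 247: x ≡ 59 (mod 247).
  Combine with x ≡ 4 (mod 5); new modulus lcm = 1235.
    Write x = 59 + 247·t and substitute into x ≡ 4 (mod 5): 247·t ≡ 4 − 59 = -55 (mod 5).
    Reduce coefficients mod 5: 2·t ≡ 0 (mod 5).
    The inverse of 2 mod 5 is 3 (since 2·3 = 6 = 1·5 + 1), so t ≡ 3·0 = 0 ≡ 0 (mod 5).
    Then x = 59 + 247·0 = 59, valid modulo lcm(247, 5) = 1235: x ≡ 59 (mod 1235).
  Combine with x ≡ 1 (mod 3); new modulus lcm = 3705.
    Write x = 59 + 1235·t and substitute into x ≡ 1 (mod 3): 1235·t ≡ 1 − 59 = -58 (mod 3).
    Reduce coefficients mod 3: 2·t ≡ 2 (mod 3).
    The inverse of 2 mod 3 is 2 (since 2·2 = 4 = 1·3 + 1), so t ≡ 2·2 = 4 ≡ 1 (mod 3).
    Then x = 59 + 1235·1 = 1294, valid modulo lcm(1235, 3) = 3705: x ≡ 1294 (mod 3705).
Verify against each original: 1294 mod 13 = 7, 1294 mod 19 = 2, 1294 mod 5 = 4, 1294 mod 3 = 1.

x ≡ 1294 (mod 3705).


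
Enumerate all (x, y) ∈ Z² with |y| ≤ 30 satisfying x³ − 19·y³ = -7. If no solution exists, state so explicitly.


The equation is x³ - 19y³ = -7. For fixed y, x³ = 19·y³ − 7, so a solution requires the RHS to be a perfect cube.
Strategy: iterate y from -30 to 30, compute RHS = 19·y³ − 7, and check whether it is a (positive or negative) perfect cube.
Check small values of y:
  y = 0: RHS = -7 is not a perfect cube.
  y = 1: RHS = 12 is not a perfect cube.
  y = -1: RHS = -26 is not a perfect cube.
  y = 2: RHS = 145 is not a perfect cube.
  y = -2: RHS = -159 is not a perfect cube.
  y = 3: RHS = 506 is not a perfect cube.
  y = -3: RHS = -520 is not a perfect cube.
Continuing the search up to |y| = 30 finds no solutions either.
No (x, y) in the scanned range satisfies the equation.

No integer solutions with |y| ≤ 30.


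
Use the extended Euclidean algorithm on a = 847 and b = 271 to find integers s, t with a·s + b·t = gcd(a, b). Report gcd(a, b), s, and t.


Euclidean algorithm on (847, 271) — divide until remainder is 0:
  847 = 3 · 271 + 34
  271 = 7 · 34 + 33
  34 = 1 · 33 + 1
  33 = 33 · 1 + 0
gcd(847, 271) = 1.
Track Bezout coefficients alongside the remainders: start with r₀ = 847 = a·1 + b·0 (s = 1, t = 0) and r₁ = 271 = a·0 + b·1 (s = 0, t = 1); each new remainder r_{k+1} = r_{k-1} − q_k·r_k inherits s_{k+1} = s_{k-1} − q_k·s_k, t_{k+1} = t_{k-1} − q_k·t_k, so r_k = a·s_k + b·t_k at every step:
  q = 3: r = 34, s = 1 − 3·0 = 1, t = 0 − 3·1 = -3  (check: 847·1 + 271·(-3) = 34)
  q = 7: r = 33, s = 0 − 7·1 = -7, t = 1 − 7·(-3) = 22  (check: 847·(-7) + 271·22 = 33)
  q = 1: r = 1, s = 1 − 1·(-7) = 8, t = -3 − 1·22 = -25  (check: 847·8 + 271·(-25) = 1)
The row with r = 1 (the gcd) gives the Bezout coefficients s = 8, t = -25.
Result: 847 · (8) + 271 · (-25) = 1.

gcd(847, 271) = 1; s = 8, t = -25 (check: 847·8 + 271·(-25) = 1).


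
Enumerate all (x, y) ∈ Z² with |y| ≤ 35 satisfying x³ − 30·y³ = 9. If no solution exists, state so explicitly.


The equation is x³ - 30y³ = 9. For fixed y, x³ = 30·y³ + 9, so a solution requires the RHS to be a perfect cube.
Strategy: iterate y from -35 to 35, compute RHS = 30·y³ + 9, and check whether it is a (positive or negative) perfect cube.
Check small values of y:
  y = 0: RHS = 9 is not a perfect cube.
  y = 1: RHS = 39 is not a perfect cube.
  y = -1: RHS = -21 is not a perfect cube.
  y = 2: RHS = 249 is not a perfect cube.
  y = -2: RHS = -231 is not a perfect cube.
  y = 3: RHS = 819 is not a perfect cube.
  y = -3: RHS = -801 is not a perfect cube.
Continuing the search up to |y| = 35 finds no solutions either.
No (x, y) in the scanned range satisfies the equation.

No integer solutions with |y| ≤ 35.


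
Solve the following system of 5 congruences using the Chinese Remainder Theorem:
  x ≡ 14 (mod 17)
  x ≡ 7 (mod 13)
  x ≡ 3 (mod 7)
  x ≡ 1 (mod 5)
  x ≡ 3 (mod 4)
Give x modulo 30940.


Product of moduli M = 17 · 13 · 7 · 5 · 4 = 30940.
Merge one congruence at a time:
  Start: x ≡ 14 (mod 17).
  Combine with x ≡ 7 (mod 13); new modulus lcm = 221.
    Write x = 14 + 17·t and substitute into x ≡ 7 (mod 13): 17·t ≡ 7 − 14 = -7 (mod 13).
    Reduce coefficients mod 13: 4·t ≡ 6 (mod 13).
    The inverse of 4 mod 13 is 10 (since 4·10 = 40 = 3·13 + 1), so t ≡ 10·6 = 60 ≡ 8 (mod 13).
    Then x = 14 + 17·8 = 150, valid modulo lcm(17, 13) = 221: x ≡ 150 (mod 221).
  Combine with x ≡ 3 (mod 7); new modulus lcm = 1547.
    Write x = 150 + 221·t and substitute into x ≡ 3 (mod 7): 221·t ≡ 3 − 150 = -147 (mod 7).
    Reduce coefficients mod 7: 4·t ≡ 0 (mod 7).
    The inverse of 4 mod 7 is 2 (since 4·2 = 8 = 1·7 + 1), so t ≡ 2·0 = 0 ≡ 0 (mod 7).
    Then x = 150 + 221·0 = 150, valid modulo lcm(221, 7) = 1547: x ≡ 150 (mod 1547).
  Combine with x ≡ 1 (mod 5); new modulus lcm = 7735.
    Write x = 150 + 1547·t and substitute into x ≡ 1 (mod 5): 1547·t ≡ 1 − 150 = -149 (mod 5).
    Reduce coefficients mod 5: 2·t ≡ 1 (mod 5).
    The inverse of 2 mod 5 is 3 (since 2·3 = 6 = 1·5 + 1), so t ≡ 3·1 = 3 ≡ 3 (mod 5).
    Then x = 150 + 1547·3 = 4791, valid modulo lcm(1547, 5) = 7735: x ≡ 4791 (mod 7735).
  Combine with x ≡ 3 (mod 4); new modulus lcm = 30940.
    Write x = 4791 + 7735·t and substitute into x ≡ 3 (mod 4): 7735·t ≡ 3 − 4791 = -4788 (mod 4).
    Reduce coefficients mod 4: 3·t ≡ 0 (mod 4).
    The inverse of 3 mod 4 is 3 (since 3·3 = 9 = 2·4 + 1), so t ≡ 3·0 = 0 ≡ 0 (mod 4).
    Then x = 4791 + 7735·0 = 4791, valid modulo lcm(7735, 4) = 30940: x ≡ 4791 (mod 30940).
Verify against each original: 4791 mod 17 = 14, 4791 mod 13 = 7, 4791 mod 7 = 3, 4791 mod 5 = 1, 4791 mod 4 = 3.

x ≡ 4791 (mod 30940).


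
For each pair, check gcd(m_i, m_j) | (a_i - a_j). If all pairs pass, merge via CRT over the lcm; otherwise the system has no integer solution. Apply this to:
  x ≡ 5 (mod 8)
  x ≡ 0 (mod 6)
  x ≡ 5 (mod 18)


Moduli 8, 6, 18 are not pairwise coprime, so CRT works modulo lcm(m_i) when all pairwise compatibility conditions hold.
Pairwise compatibility: gcd(m_i, m_j) must divide a_i - a_j for every pair.
Merge one congruence at a time:
  Start: x ≡ 5 (mod 8).
  Combine with x ≡ 0 (mod 6): gcd(8, 6) = 2, and 0 - 5 = -5 is NOT divisible by 2.
    ⇒ system is inconsistent (no integer solution).

No solution (the system is inconsistent).


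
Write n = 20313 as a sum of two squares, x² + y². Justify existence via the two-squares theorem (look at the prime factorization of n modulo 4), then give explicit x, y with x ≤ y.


Step 1: Factor n = 20313 = 3^2 · 37 · 61.
Step 2: Check the mod-4 condition on each prime factor: 3 ≡ 3 (mod 4), exponent 2 (must be even); 37 ≡ 1 (mod 4), exponent 1; 61 ≡ 1 (mod 4), exponent 1.
All primes ≡ 3 (mod 4) appear to even exponent (or don't appear), so by the two-squares theorem n IS expressible as a sum of two squares.
Step 3: Build a representation. Group n = k² · m with k = 3 and m = 37 · 61 = 2257 (a product of primes ≡ 1 (mod 4)); a representation of m scales to one of n via (k·x)² + (k·y)² = k²(x² + y²). Each prime p ≡ 1 (mod 4) is itself a sum of two squares; find a² by testing p − a² for a perfect square:
  37: 37 − 1² = 36 = 6² ⇒ 37 = 1² + 6².
  61: 61 − 1² = 60, 61 − 2² = 57, 61 − 3² = 52, 61 − 4² = 45, 61 − 5² = 36 = 6² ⇒ 61 = 5² + 6².
  Combine using the Brahmagupta–Fibonacci identity (a² + b²)(c² + d²) = (ac − bd)² + (ad + bc)² = (ac + bd)² + (ad − bc)²:
  37 · 61 = 2257: from (1² + 6²)(5² + 6²), take (1·5 − 6·6, 1·6 + 6·5) = (5 − 36, 6 + 30) = (-31, 36); dropping signs (only squares matter) gives (31, 36); check 31² + 36² = 961 + 1296 = 2257 ✓.
  Scale by k = 3: (3·31, 3·36) = (93, 108).
Step 4: Order so x ≤ y and verify: 93² + 108² = 8649 + 11664 = 20313 = n. ✓

n = 20313 = 93² + 108² (one valid representation with x ≤ y).
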